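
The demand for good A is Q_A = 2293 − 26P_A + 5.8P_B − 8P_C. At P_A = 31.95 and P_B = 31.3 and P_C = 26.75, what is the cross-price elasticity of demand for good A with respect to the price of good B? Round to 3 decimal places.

0.127

At P_A = 31.95 and P_B = 31.3 and P_C = 26.75: Q_A = 1429.84.
∂Q_A/∂P_B = 5.8.
ε = (∂Q_A/∂P_B)(P_B/Q_A) = 5.8 × (31.3/1429.84) ≈ 0.127.
Since ε > 0, good A and good B are substitutes.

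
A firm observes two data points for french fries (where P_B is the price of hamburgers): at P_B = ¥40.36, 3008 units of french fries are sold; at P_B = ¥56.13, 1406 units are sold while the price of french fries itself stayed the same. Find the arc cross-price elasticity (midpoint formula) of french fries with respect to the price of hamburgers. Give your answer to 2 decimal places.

-2.22

ΔQ_A = 1406 − 3008 = -1602; ΔP_B = 56.13 − 40.36 = 15.77.
Midpoints: Q̄_A = 2207.0, P̄_B = 48.25.
ε = (ΔQ_A/Q̄_A)/(ΔP_B/P̄_B) = (-1602/2207.0)/(15.77/48.25) ≈ -2.22.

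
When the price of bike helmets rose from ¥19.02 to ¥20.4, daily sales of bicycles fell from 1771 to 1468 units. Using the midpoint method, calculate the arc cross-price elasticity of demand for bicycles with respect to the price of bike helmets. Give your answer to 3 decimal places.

-2.672

ΔQ_A = 1468 − 1771 = -303; ΔP_B = 20.4 − 19.02 = 1.38.
Midpoints: Q̄_A = 1619.5, P̄_B = 19.71.
ε = (ΔQ_A/Q̄_A)/(ΔP_B/P̄_B) = (-303/1619.5)/(1.38/19.71) ≈ -2.672.
ε < 0: bicycles and bike helmets are complements.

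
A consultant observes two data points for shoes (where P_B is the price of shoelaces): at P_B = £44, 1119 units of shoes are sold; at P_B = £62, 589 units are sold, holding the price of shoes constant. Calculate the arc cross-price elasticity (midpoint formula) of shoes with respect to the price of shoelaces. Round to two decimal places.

ΔQ_A = 589 − 1119 = -530; ΔP_B = 62 − 44 = 18.
Midpoints: Q̄_A = 854.0, P̄_B = 53.00.
ε = (ΔQ_A/Q̄_A)/(ΔP_B/P̄_B) = (-530/854.0)/(18/53.00) ≈ -1.83.
ε < 0: shoes and shoelaces are complements.

-1.83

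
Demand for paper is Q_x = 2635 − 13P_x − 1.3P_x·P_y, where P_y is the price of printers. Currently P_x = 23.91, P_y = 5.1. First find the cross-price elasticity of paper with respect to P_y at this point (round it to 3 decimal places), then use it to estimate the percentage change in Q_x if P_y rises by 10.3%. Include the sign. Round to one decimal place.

-0.8%

At P_x = 23.91, P_y = 5.1: Q_x = 2165.647.
∂Q_x/∂P_y = -1.3P_x = -31.0830.
ε = (∂Q_x/∂P_y)(P_y/Q_x) = -31.0830 × 5.1/2165.647 ≈ -0.073.
%ΔQ_x ≈ ε × %ΔP_y = -0.073 × (10.3%) = -0.8%.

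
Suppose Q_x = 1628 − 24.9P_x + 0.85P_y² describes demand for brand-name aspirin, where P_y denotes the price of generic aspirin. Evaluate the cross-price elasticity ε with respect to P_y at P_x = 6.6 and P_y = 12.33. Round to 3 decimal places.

0.162

At P_x = 6.6 and P_y = 12.33: Q_x = 1592.885.
∂Q_x/∂P_y = 1.7P_y = 1.7(12.33) = 20.9610.
ε = (∂Q_x/∂P_y)(P_y/Q_x) = 20.9610 × (12.33/1592.885) ≈ 0.162.
ε > 0: substitutes.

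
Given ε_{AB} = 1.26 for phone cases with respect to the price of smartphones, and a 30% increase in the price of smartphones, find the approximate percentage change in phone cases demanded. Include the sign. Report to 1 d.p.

%ΔQ ≈ ε × %ΔP of smartphones = 1.26 × (30%) = 37.8%.

37.8%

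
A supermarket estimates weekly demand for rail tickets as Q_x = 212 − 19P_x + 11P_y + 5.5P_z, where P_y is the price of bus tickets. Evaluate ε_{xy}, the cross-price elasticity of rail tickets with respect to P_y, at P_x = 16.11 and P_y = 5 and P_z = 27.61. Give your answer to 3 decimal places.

0.488

At P_x = 16.11 and P_y = 5 and P_z = 27.61: Q_x = 112.765.
∂Q_x/∂P_y = 11.
ε = (∂Q_x/∂P_y)(P_y/Q_x) = 11 × (5/112.765) ≈ 0.488.
Since ε > 0, rail tickets and bus tickets are substitutes.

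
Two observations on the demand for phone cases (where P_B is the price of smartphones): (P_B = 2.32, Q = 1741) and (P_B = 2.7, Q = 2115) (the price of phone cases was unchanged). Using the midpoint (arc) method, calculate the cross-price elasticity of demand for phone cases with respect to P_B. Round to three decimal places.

1.281

ΔQ_A = 2115 − 1741 = 374; ΔP_B = 2.7 − 2.32 = 0.38.
Midpoints: Q̄_A = 1928.0, P̄_B = 2.51.
ε = (ΔQ_A/Q̄_A)/(ΔP_B/P̄_B) = (374/1928.0)/(0.38/2.51) ≈ 1.281.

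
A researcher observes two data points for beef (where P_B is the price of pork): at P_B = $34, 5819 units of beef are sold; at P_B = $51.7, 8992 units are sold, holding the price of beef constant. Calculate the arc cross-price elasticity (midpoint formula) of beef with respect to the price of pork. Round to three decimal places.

ΔQ_A = 8992 − 5819 = 3173; ΔP_B = 51.7 − 34 = 17.7.
Midpoints: Q̄_A = 7405.5, P̄_B = 42.85.
ε = (ΔQ_A/Q̄_A)/(ΔP_B/P̄_B) = (3173/7405.5)/(17.7/42.85) ≈ 1.037.
ε > 0: beef and pork are substitutes.

1.037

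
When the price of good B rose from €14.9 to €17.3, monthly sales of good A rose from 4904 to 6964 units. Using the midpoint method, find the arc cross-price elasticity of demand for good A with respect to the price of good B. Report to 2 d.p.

ΔQ_A = 6964 − 4904 = 2060; ΔP_B = 17.3 − 14.9 = 2.4.
Midpoints: Q̄_A = 5934.0, P̄_B = 16.10.
ε = (ΔQ_A/Q̄_A)/(ΔP_B/P̄_B) = (2060/5934.0)/(2.4/16.10) ≈ 2.33.
ε > 0: good A and good B are substitutes.

2.33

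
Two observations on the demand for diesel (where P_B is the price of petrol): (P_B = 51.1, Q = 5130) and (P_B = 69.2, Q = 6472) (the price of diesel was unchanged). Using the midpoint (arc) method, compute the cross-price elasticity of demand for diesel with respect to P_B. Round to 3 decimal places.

0.769

ΔQ_A = 6472 − 5130 = 1342; ΔP_B = 69.2 − 51.1 = 18.1.
Midpoints: Q̄_A = 5801.0, P̄_B = 60.15.
ε = (ΔQ_A/Q̄_A)/(ΔP_B/P̄_B) = (1342/5801.0)/(18.1/60.15) ≈ 0.769.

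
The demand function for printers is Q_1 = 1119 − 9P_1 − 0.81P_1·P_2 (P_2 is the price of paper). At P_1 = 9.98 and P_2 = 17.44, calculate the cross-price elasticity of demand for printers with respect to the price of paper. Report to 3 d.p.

At P_1 = 9.98 and P_2 = 17.44: Q_1 = 888.199.
∂Q_1/∂P_2 = -0.81P_1 = -0.81(9.98) = -8.0838.
ε = (∂Q_1/∂P_2)(P_2/Q_1) = -8.0838 × (17.44/888.199) ≈ -0.159.

-0.159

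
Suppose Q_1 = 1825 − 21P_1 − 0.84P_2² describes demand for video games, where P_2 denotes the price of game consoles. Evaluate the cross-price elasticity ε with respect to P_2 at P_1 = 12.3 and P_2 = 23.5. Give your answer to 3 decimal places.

At P_1 = 12.3 and P_2 = 23.5: Q_1 = 1102.81.
∂Q_1/∂P_2 = -1.68P_2 = -1.68(23.5) = -39.4800.
ε = (∂Q_1/∂P_2)(P_2/Q_1) = -39.4800 × (23.5/1102.81) ≈ -0.841.

-0.841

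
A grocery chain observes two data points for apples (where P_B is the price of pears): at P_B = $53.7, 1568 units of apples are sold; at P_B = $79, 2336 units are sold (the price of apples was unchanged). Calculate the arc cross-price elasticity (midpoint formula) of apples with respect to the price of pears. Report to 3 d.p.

ΔQ_A = 2336 − 1568 = 768; ΔP_B = 79 − 53.7 = 25.3.
Midpoints: Q̄_A = 1952.0, P̄_B = 66.35.
ε = (ΔQ_A/Q̄_A)/(ΔP_B/P̄_B) = (768/1952.0)/(25.3/66.35) ≈ 1.032.
ε > 0: apples and pears are substitutes.

1.032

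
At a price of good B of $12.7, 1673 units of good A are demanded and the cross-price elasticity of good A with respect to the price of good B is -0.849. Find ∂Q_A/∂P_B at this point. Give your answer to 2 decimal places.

-111.84

ε = (∂Q_A/∂P_B)·(P_B/Q_A) ⇒ ∂Q_A/∂P_B = ε·Q_A/P_B = -0.849 × 1673/12.7 ≈ -111.84.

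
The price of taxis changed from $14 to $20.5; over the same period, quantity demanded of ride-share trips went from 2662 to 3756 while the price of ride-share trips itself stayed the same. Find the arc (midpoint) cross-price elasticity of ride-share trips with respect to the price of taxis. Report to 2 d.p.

ΔQ_A = 3756 − 2662 = 1094; ΔP_B = 20.5 − 14 = 6.5.
Midpoints: Q̄_A = 3209.0, P̄_B = 17.25.
ε = (ΔQ_A/Q̄_A)/(ΔP_B/P̄_B) = (1094/3209.0)/(6.5/17.25) ≈ 0.90.
ε > 0: ride-share trips and taxis are substitutes.

0.90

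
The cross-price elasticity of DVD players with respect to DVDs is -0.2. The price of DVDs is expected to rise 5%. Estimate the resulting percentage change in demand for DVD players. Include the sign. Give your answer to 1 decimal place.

-1.0%

%ΔQ ≈ ε × %ΔP of DVDs = -0.2 × (5%) = -1.0%.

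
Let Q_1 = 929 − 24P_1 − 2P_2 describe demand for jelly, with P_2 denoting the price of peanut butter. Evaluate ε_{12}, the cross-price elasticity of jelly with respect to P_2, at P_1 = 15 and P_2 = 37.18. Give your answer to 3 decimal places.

At P_1 = 15 and P_2 = 37.18: Q_1 = 494.64.
∂Q_1/∂P_2 = -2.
ε = (∂Q_1/∂P_2)(P_2/Q_1) = -2 × (37.18/494.64) ≈ -0.150.

-0.150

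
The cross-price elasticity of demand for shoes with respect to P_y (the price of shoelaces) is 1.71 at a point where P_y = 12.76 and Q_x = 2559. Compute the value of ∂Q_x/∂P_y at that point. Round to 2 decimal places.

ε = (∂Q_x/∂P_y)·(P_y/Q_x) ⇒ ∂Q_x/∂P_y = ε·Q_x/P_y = 1.71 × 2559/12.76 ≈ 342.94.

342.94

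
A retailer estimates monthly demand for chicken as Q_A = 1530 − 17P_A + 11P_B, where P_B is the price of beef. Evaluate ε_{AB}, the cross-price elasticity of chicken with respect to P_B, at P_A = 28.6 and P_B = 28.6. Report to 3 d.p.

At P_A = 28.6 and P_B = 28.6: Q_A = 1358.4.
∂Q_A/∂P_B = 11.
ε = (∂Q_A/∂P_B)(P_B/Q_A) = 11 × (28.6/1358.4) ≈ 0.232.

0.232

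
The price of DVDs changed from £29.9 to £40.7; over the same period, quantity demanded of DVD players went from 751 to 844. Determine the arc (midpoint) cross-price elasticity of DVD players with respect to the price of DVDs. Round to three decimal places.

ΔQ_A = 844 − 751 = 93; ΔP_B = 40.7 − 29.9 = 10.8.
Midpoints: Q̄_A = 797.5, P̄_B = 35.30.
ε = (ΔQ_A/Q̄_A)/(ΔP_B/P̄_B) = (93/797.5)/(10.8/35.30) ≈ 0.381.
ε > 0: DVD players and DVDs are substitutes.

0.381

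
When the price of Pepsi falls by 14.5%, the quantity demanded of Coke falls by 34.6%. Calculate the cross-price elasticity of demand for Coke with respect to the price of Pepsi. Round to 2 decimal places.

2.39

ε = (%ΔQ of Coke) / (%ΔP of Pepsi) = (-34.6%) / (-14.5%) ≈ 2.39.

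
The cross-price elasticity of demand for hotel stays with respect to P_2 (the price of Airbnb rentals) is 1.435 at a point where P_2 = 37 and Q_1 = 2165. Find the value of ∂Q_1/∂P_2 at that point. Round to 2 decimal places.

ε = (∂Q_1/∂P_2)·(P_2/Q_1) ⇒ ∂Q_1/∂P_2 = ε·Q_1/P_2 = 1.435 × 2165/37 ≈ 83.97.

83.97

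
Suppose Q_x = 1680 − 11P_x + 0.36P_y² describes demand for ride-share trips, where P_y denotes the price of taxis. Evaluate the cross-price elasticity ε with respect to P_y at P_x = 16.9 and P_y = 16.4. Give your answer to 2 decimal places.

0.12

At P_x = 16.9 and P_y = 16.4: Q_x = 1590.926.
∂Q_x/∂P_y = 0.72P_y = 0.72(16.4) = 11.8080.
ε = (∂Q_x/∂P_y)(P_y/Q_x) = 11.8080 × (16.4/1590.926) ≈ 0.12.
ε > 0: substitutes.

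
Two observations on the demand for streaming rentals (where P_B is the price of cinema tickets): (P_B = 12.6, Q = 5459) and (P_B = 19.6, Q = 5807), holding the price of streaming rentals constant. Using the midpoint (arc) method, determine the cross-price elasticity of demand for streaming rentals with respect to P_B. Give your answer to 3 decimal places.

ΔQ_A = 5807 − 5459 = 348; ΔP_B = 19.6 − 12.6 = 7.
Midpoints: Q̄_A = 5633.0, P̄_B = 16.10.
ε = (ΔQ_A/Q̄_A)/(ΔP_B/P̄_B) = (348/5633.0)/(7/16.10) ≈ 0.142.

0.142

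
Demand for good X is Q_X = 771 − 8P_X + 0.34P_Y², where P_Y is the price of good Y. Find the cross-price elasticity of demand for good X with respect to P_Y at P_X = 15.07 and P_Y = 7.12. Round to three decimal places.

0.052

At P_X = 15.07 and P_Y = 7.12: Q_X = 667.676.
∂Q_X/∂P_Y = 0.68P_Y = 0.68(7.12) = 4.8416.
ε = (∂Q_X/∂P_Y)(P_Y/Q_X) = 4.8416 × (7.12/667.676) ≈ 0.052.
ε > 0: substitutes.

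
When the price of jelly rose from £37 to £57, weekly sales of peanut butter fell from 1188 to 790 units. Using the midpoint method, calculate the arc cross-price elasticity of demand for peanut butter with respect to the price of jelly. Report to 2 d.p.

-0.95

ΔQ_A = 790 − 1188 = -398; ΔP_B = 57 − 37 = 20.
Midpoints: Q̄_A = 989.0, P̄_B = 47.00.
ε = (ΔQ_A/Q̄_A)/(ΔP_B/P̄_B) = (-398/989.0)/(20/47.00) ≈ -0.95.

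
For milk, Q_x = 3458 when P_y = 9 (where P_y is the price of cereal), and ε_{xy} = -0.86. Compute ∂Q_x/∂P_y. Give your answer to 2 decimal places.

-330.43

ε = (∂Q_x/∂P_y)·(P_y/Q_x) ⇒ ∂Q_x/∂P_y = ε·Q_x/P_y = -0.86 × 3458/9 ≈ -330.43.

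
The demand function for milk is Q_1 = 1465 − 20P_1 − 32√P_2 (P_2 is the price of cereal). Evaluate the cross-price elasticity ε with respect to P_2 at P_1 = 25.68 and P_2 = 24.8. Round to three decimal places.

At P_1 = 25.68 and P_2 = 24.8: Q_1 = 792.041.
∂Q_1/∂P_2 = -32/(2√P_2) = -32/(2√24.8) = -3.2129.
ε = (∂Q_1/∂P_2)(P_2/Q_1) = -3.2129 × (24.8/792.041) ≈ -0.101.

-0.101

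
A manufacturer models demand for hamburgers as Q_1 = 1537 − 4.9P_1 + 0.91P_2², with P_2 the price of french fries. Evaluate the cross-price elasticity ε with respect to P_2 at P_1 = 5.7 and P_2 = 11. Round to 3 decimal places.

0.136

At P_1 = 5.7 and P_2 = 11: Q_1 = 1619.18.
∂Q_1/∂P_2 = 1.82P_2 = 1.82(11) = 20.0200.
ε = (∂Q_1/∂P_2)(P_2/Q_1) = 20.0200 × (11/1619.18) ≈ 0.136.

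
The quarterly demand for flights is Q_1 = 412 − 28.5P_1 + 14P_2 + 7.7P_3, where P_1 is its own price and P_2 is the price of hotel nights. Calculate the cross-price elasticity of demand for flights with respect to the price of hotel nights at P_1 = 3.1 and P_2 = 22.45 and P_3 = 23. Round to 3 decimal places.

At P_1 = 3.1 and P_2 = 22.45 and P_3 = 23: Q_1 = 815.05.
∂Q_1/∂P_2 = 14.
ε = (∂Q_1/∂P_2)(P_2/Q_1) = 14 × (22.45/815.05) ≈ 0.386.

0.386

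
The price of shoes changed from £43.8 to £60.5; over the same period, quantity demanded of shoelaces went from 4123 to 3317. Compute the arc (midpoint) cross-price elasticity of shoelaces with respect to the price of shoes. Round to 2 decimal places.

-0.68

ΔQ_A = 3317 − 4123 = -806; ΔP_B = 60.5 − 43.8 = 16.7.
Midpoints: Q̄_A = 3720.0, P̄_B = 52.15.
ε = (ΔQ_A/Q̄_A)/(ΔP_B/P̄_B) = (-806/3720.0)/(16.7/52.15) ≈ -0.68.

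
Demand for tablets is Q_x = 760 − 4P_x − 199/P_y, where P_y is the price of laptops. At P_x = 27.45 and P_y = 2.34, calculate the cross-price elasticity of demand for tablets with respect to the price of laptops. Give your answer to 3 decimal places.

0.150

At P_x = 27.45 and P_y = 2.34: Q_x = 565.157.
∂Q_x/∂P_y = 199/P_y² = 36.3430.
ε = (∂Q_x/∂P_y)(P_y/Q_x) = 36.3430 × (2.34/565.157) ≈ 0.150.
ε > 0: substitutes.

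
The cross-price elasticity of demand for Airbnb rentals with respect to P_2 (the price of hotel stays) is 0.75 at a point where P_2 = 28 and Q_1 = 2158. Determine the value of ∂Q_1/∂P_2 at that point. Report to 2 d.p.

57.80

ε = (∂Q_1/∂P_2)·(P_2/Q_1) ⇒ ∂Q_1/∂P_2 = ε·Q_1/P_2 = 0.75 × 2158/28 ≈ 57.80.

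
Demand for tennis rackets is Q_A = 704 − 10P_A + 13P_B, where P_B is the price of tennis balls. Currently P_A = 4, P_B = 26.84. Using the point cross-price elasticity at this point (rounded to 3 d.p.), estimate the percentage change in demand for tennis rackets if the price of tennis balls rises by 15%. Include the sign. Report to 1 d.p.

5.2%

At P_A = 4, P_B = 26.84: Q_A = 1012.92.
∂Q_A/∂P_B = 13.
ε = (∂Q_A/∂P_B)(P_B/Q_A) = 13.0000 × 26.84/1012.92 ≈ 0.344.
%ΔQ_A ≈ ε × %ΔP_B = 0.344 × (15%) = 5.2%.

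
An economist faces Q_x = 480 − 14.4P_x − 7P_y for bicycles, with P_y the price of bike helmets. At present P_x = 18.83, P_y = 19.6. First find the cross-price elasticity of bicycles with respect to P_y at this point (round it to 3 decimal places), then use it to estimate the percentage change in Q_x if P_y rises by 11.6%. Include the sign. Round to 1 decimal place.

-22.2%

At P_x = 18.83, P_y = 19.6: Q_x = 71.648.
∂Q_x/∂P_y = -7.
ε = (∂Q_x/∂P_y)(P_y/Q_x) = -7.0000 × 19.6/71.648 ≈ -1.915.
%ΔQ_x ≈ ε × %ΔP_y = -1.915 × (11.6%) = -22.2%.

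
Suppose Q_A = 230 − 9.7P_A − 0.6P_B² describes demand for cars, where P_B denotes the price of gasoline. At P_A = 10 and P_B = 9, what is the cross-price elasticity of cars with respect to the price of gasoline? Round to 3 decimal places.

At P_A = 10 and P_B = 9: Q_A = 84.4.
∂Q_A/∂P_B = -1.2P_B = -1.2(9) = -10.8000.
ε = (∂Q_A/∂P_B)(P_B/Q_A) = -10.8000 × (9/84.4) ≈ -1.152.
ε < 0: complements.

-1.152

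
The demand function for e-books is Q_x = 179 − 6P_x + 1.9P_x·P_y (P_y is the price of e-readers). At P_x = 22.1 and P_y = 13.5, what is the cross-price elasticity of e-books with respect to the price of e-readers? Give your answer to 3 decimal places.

At P_x = 22.1 and P_y = 13.5: Q_x = 613.265.
∂Q_x/∂P_y = 1.9P_x = 1.9(22.1) = 41.9900.
ε = (∂Q_x/∂P_y)(P_y/Q_x) = 41.9900 × (13.5/613.265) ≈ 0.924.

0.924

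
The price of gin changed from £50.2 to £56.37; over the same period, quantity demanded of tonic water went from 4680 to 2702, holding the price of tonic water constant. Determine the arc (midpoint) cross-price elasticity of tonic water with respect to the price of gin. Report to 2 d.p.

ΔQ_A = 2702 − 4680 = -1978; ΔP_B = 56.37 − 50.2 = 6.17.
Midpoints: Q̄_A = 3691.0, P̄_B = 53.28.
ε = (ΔQ_A/Q̄_A)/(ΔP_B/P̄_B) = (-1978/3691.0)/(6.17/53.28) ≈ -4.63.

-4.63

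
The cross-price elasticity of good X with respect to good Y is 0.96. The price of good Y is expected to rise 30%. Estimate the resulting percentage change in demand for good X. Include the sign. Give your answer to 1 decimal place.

28.8%

%ΔQ ≈ ε × %ΔP of good Y = 0.96 × (30%) = 28.8%.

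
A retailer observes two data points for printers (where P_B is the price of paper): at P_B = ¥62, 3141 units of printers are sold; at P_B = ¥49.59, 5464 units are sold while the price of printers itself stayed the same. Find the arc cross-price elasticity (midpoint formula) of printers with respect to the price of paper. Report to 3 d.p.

-2.427

ΔQ_A = 5464 − 3141 = 2323; ΔP_B = 49.59 − 62 = -12.41.
Midpoints: Q̄_A = 4302.5, P̄_B = 55.80.
ε = (ΔQ_A/Q̄_A)/(ΔP_B/P̄_B) = (2323/4302.5)/(-12.41/55.80) ≈ -2.427.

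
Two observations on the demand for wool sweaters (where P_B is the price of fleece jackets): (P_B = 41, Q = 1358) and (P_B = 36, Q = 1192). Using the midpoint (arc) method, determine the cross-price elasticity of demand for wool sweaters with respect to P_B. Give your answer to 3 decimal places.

ΔQ_A = 1192 − 1358 = -166; ΔP_B = 36 − 41 = -5.
Midpoints: Q̄_A = 1275.0, P̄_B = 38.50.
ε = (ΔQ_A/Q̄_A)/(ΔP_B/P̄_B) = (-166/1275.0)/(-5/38.50) ≈ 1.003.

1.003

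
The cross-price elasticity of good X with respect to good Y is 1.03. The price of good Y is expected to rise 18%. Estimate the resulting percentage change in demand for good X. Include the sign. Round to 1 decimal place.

%ΔQ ≈ ε × %ΔP of good Y = 1.03 × (18%) = 18.5%.

18.5%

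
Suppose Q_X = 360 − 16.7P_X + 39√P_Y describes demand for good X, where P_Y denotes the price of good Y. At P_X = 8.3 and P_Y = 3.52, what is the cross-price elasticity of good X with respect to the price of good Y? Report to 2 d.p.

0.12

At P_X = 8.3 and P_Y = 3.52: Q_X = 294.560.
∂Q_X/∂P_Y = 39/(2√P_Y) = 39/(2√3.52) = 10.3935.
ε = (∂Q_X/∂P_Y)(P_Y/Q_X) = 10.3935 × (3.52/294.560) ≈ 0.12.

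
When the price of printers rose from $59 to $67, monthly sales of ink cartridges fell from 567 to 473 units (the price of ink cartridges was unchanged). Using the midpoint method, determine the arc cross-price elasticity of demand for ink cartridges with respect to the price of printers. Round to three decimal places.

-1.424

ΔQ_A = 473 − 567 = -94; ΔP_B = 67 − 59 = 8.
Midpoints: Q̄_A = 520.0, P̄_B = 63.00.
ε = (ΔQ_A/Q̄_A)/(ΔP_B/P̄_B) = (-94/520.0)/(8/63.00) ≈ -1.424.
ε < 0: ink cartridges and printers are complements.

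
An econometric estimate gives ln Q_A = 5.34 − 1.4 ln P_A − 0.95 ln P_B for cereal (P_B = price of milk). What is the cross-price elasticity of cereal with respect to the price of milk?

-0.95

In a log-linear (constant-elasticity) demand function, the coefficient on ln P_B is the cross-price elasticity.
ε = -0.95. Negative, so cereal and milk are complements.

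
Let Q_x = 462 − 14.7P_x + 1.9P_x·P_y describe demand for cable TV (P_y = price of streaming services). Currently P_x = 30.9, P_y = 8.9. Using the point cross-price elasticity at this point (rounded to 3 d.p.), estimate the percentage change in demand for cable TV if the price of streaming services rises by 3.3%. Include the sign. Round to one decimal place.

3.3%

At P_x = 30.9, P_y = 8.9: Q_x = 530.289.
∂Q_x/∂P_y = 1.9P_x = 58.7100.
ε = (∂Q_x/∂P_y)(P_y/Q_x) = 58.7100 × 8.9/530.289 ≈ 0.985.
%ΔQ_x ≈ ε × %ΔP_y = 0.985 × (3.3%) = 3.3%.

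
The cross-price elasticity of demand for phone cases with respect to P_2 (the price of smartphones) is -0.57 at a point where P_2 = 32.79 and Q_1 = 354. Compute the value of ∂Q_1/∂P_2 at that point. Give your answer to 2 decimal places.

ε = (∂Q_1/∂P_2)·(P_2/Q_1) ⇒ ∂Q_1/∂P_2 = ε·Q_1/P_2 = -0.57 × 354/32.79 ≈ -6.15.

-6.15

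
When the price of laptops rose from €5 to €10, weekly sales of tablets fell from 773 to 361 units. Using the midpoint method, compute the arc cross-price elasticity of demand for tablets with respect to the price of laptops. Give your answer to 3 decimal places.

ΔQ_A = 361 − 773 = -412; ΔP_B = 10 − 5 = 5.
Midpoints: Q̄_A = 567.0, P̄_B = 7.50.
ε = (ΔQ_A/Q̄_A)/(ΔP_B/P̄_B) = (-412/567.0)/(5/7.50) ≈ -1.090.

-1.090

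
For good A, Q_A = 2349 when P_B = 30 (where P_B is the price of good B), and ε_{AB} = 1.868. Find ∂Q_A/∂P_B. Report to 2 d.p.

146.26

ε = (∂Q_A/∂P_B)·(P_B/Q_A) ⇒ ∂Q_A/∂P_B = ε·Q_A/P_B = 1.868 × 2349/30 ≈ 146.26.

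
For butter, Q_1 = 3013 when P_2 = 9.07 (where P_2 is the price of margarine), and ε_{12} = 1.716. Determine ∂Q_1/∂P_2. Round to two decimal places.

ε = (∂Q_1/∂P_2)·(P_2/Q_1) ⇒ ∂Q_1/∂P_2 = ε·Q_1/P_2 = 1.716 × 3013/9.07 ≈ 570.04.

570.04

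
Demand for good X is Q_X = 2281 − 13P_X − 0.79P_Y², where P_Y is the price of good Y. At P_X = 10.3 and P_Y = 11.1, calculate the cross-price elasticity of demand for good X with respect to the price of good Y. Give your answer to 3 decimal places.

-0.095

At P_X = 10.3 and P_Y = 11.1: Q_X = 2049.764.
∂Q_X/∂P_Y = -1.58P_Y = -1.58(11.1) = -17.5380.
ε = (∂Q_X/∂P_Y)(P_Y/Q_X) = -17.5380 × (11.1/2049.764) ≈ -0.095.
ε < 0: complements.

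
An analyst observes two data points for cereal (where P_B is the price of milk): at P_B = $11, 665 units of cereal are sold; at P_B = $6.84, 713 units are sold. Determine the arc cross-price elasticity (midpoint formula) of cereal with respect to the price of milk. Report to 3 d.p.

ΔQ_A = 713 − 665 = 48; ΔP_B = 6.84 − 11 = -4.16.
Midpoints: Q̄_A = 689.0, P̄_B = 8.92.
ε = (ΔQ_A/Q̄_A)/(ΔP_B/P̄_B) = (48/689.0)/(-4.16/8.92) ≈ -0.149.
ε < 0: cereal and milk are complements.

-0.149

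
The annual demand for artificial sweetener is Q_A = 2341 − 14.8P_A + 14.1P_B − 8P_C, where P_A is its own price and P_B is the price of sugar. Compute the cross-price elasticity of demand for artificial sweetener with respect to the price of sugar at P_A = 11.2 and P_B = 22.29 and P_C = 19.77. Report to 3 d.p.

At P_A = 11.2 and P_B = 22.29 and P_C = 19.77: Q_A = 2331.369.
∂Q_A/∂P_B = 14.1.
ε = (∂Q_A/∂P_B)(P_B/Q_A) = 14.1 × (22.29/2331.369) ≈ 0.135.
Since ε > 0, artificial sweetener and sugar are substitutes.

0.135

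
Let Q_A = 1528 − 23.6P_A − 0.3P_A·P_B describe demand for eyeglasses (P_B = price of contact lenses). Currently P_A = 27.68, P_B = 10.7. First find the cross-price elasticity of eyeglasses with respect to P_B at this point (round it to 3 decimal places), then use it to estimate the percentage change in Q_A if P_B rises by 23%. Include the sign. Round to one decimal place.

-2.6%

At P_A = 27.68, P_B = 10.7: Q_A = 785.899.
∂Q_A/∂P_B = -0.3P_A = -8.3040.
ε = (∂Q_A/∂P_B)(P_B/Q_A) = -8.3040 × 10.7/785.899 ≈ -0.113.
%ΔQ_A ≈ ε × %ΔP_B = -0.113 × (23%) = -2.6%.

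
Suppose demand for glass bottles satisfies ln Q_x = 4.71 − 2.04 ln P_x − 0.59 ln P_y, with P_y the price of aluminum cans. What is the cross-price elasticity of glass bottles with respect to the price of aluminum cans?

In a log-linear (constant-elasticity) demand function, the coefficient on ln P_y is the cross-price elasticity.
ε = -0.59. Negative, so glass bottles and aluminum cans are complements.

-0.59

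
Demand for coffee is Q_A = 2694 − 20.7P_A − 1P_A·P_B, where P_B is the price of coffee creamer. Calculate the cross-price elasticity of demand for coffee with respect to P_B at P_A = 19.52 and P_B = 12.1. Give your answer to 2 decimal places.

-0.12

At P_A = 19.52 and P_B = 12.1: Q_A = 2053.744.
∂Q_A/∂P_B = -1P_A = -1(19.52) = -19.5200.
ε = (∂Q_A/∂P_B)(P_B/Q_A) = -19.5200 × (12.1/2053.744) ≈ -0.12.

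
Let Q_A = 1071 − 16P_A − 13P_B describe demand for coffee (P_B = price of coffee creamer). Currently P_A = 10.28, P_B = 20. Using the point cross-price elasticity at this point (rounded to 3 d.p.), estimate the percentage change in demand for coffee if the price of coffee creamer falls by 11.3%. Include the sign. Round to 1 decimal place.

4.5%

At P_A = 10.28, P_B = 20: Q_A = 646.52.
∂Q_A/∂P_B = -13.
ε = (∂Q_A/∂P_B)(P_B/Q_A) = -13.0000 × 20/646.52 ≈ -0.402.
%ΔQ_A ≈ ε × %ΔP_B = -0.402 × (-11.3%) = 4.5%.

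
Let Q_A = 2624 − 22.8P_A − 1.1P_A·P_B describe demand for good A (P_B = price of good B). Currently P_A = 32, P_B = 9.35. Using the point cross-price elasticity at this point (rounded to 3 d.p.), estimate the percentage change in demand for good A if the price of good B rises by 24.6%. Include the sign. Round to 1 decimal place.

-5.2%

At P_A = 32, P_B = 9.35: Q_A = 1565.28.
∂Q_A/∂P_B = -1.1P_A = -35.2000.
ε = (∂Q_A/∂P_B)(P_B/Q_A) = -35.2000 × 9.35/1565.28 ≈ -0.210.
%ΔQ_A ≈ ε × %ΔP_B = -0.210 × (24.6%) = -5.2%.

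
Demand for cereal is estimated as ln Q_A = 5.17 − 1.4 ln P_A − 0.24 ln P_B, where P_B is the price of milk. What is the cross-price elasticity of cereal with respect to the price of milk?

-0.24

In a log-linear (constant-elasticity) demand function, the coefficient on ln P_B is the cross-price elasticity.
ε = -0.24. Negative, so cereal and milk are complements.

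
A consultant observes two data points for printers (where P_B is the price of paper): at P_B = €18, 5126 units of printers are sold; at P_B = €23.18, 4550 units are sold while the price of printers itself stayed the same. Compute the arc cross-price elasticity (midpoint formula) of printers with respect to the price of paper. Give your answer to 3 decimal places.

-0.473

ΔQ_A = 4550 − 5126 = -576; ΔP_B = 23.18 − 18 = 5.18.
Midpoints: Q̄_A = 4838.0, P̄_B = 20.59.
ε = (ΔQ_A/Q̄_A)/(ΔP_B/P̄_B) = (-576/4838.0)/(5.18/20.59) ≈ -0.473.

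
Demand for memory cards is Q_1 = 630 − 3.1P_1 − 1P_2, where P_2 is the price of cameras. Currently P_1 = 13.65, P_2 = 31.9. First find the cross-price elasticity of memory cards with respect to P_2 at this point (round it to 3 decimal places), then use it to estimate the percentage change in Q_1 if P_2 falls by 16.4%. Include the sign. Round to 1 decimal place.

0.9%

At P_1 = 13.65, P_2 = 31.9: Q_1 = 555.785.
∂Q_1/∂P_2 = -1.
ε = (∂Q_1/∂P_2)(P_2/Q_1) = -1.0000 × 31.9/555.785 ≈ -0.057.
%ΔQ_1 ≈ ε × %ΔP_2 = -0.057 × (-16.4%) = 0.9%.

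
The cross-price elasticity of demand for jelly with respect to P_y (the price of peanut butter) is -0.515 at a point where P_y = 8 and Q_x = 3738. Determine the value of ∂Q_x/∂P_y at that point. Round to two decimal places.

ε = (∂Q_x/∂P_y)·(P_y/Q_x) ⇒ ∂Q_x/∂P_y = ε·Q_x/P_y = -0.515 × 3738/8 ≈ -240.63.

-240.63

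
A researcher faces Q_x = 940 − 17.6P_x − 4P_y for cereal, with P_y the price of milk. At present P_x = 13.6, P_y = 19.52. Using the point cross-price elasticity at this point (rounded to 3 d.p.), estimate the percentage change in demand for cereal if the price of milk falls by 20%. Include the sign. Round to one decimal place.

2.5%

At P_x = 13.6, P_y = 19.52: Q_x = 622.56.
∂Q_x/∂P_y = -4.
ε = (∂Q_x/∂P_y)(P_y/Q_x) = -4.0000 × 19.52/622.56 ≈ -0.125.
%ΔQ_x ≈ ε × %ΔP_y = -0.125 × (-20%) = 2.5%.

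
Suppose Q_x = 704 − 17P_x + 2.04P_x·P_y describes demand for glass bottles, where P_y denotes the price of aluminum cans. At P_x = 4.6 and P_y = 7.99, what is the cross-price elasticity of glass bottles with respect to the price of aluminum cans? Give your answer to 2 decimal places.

0.11

At P_x = 4.6 and P_y = 7.99: Q_x = 700.778.
∂Q_x/∂P_y = 2.04P_x = 2.04(4.6) = 9.3840.
ε = (∂Q_x/∂P_y)(P_y/Q_x) = 9.3840 × (7.99/700.778) ≈ 0.11.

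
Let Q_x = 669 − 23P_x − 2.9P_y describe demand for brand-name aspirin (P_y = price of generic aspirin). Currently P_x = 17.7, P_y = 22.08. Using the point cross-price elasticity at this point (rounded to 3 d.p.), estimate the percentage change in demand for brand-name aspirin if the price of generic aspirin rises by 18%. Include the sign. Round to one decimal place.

-5.8%

At P_x = 17.7, P_y = 22.08: Q_x = 197.868.
∂Q_x/∂P_y = -2.9.
ε = (∂Q_x/∂P_y)(P_y/Q_x) = -2.9000 × 22.08/197.868 ≈ -0.324.
%ΔQ_x ≈ ε × %ΔP_y = -0.324 × (18%) = -5.8%.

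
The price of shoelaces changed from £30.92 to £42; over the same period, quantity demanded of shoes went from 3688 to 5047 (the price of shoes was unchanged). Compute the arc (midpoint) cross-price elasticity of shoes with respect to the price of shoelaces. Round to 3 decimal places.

ΔQ_A = 5047 − 3688 = 1359; ΔP_B = 42 − 30.92 = 11.08.
Midpoints: Q̄_A = 4367.5, P̄_B = 36.46.
ε = (ΔQ_A/Q̄_A)/(ΔP_B/P̄_B) = (1359/4367.5)/(11.08/36.46) ≈ 1.024.
ε > 0: shoes and shoelaces are substitutes.

1.024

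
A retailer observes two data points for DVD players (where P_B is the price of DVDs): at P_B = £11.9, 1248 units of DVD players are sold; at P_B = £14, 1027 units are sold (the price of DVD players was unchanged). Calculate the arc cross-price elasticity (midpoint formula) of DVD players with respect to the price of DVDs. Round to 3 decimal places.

-1.198

ΔQ_A = 1027 − 1248 = -221; ΔP_B = 14 − 11.9 = 2.1.
Midpoints: Q̄_A = 1137.5, P̄_B = 12.95.
ε = (ΔQ_A/Q̄_A)/(ΔP_B/P̄_B) = (-221/1137.5)/(2.1/12.95) ≈ -1.198.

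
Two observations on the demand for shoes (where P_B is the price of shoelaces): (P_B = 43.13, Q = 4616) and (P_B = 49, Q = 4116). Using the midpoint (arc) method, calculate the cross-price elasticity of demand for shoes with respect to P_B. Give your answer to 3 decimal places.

ΔQ_A = 4116 − 4616 = -500; ΔP_B = 49 − 43.13 = 5.87.
Midpoints: Q̄_A = 4366.0, P̄_B = 46.06.
ε = (ΔQ_A/Q̄_A)/(ΔP_B/P̄_B) = (-500/4366.0)/(5.87/46.06) ≈ -0.899.

-0.899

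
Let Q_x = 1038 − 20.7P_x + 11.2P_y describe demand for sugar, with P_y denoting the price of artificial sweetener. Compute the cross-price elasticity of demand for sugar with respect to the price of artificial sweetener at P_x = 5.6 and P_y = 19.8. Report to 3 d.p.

0.194

At P_x = 5.6 and P_y = 19.8: Q_x = 1143.84.
∂Q_x/∂P_y = 11.2.
ε = (∂Q_x/∂P_y)(P_y/Q_x) = 11.2 × (19.8/1143.84) ≈ 0.194.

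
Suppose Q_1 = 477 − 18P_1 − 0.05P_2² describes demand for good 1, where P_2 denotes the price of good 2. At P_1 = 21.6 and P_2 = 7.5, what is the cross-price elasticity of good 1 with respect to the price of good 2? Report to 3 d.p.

At P_1 = 21.6 and P_2 = 7.5: Q_1 = 85.387.
∂Q_1/∂P_2 = -0.1P_2 = -0.1(7.5) = -0.7500.
ε = (∂Q_1/∂P_2)(P_2/Q_1) = -0.7500 × (7.5/85.387) ≈ -0.066.

-0.066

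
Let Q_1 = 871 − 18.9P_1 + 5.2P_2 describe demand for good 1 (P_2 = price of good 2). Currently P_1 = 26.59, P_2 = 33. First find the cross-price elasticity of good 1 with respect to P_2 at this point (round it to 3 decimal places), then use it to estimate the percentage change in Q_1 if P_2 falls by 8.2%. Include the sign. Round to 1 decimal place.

-2.6%

At P_1 = 26.59, P_2 = 33: Q_1 = 540.049.
∂Q_1/∂P_2 = 5.2.
ε = (∂Q_1/∂P_2)(P_2/Q_1) = 5.2000 × 33/540.049 ≈ 0.318.
%ΔQ_1 ≈ ε × %ΔP_2 = 0.318 × (-8.2%) = -2.6%.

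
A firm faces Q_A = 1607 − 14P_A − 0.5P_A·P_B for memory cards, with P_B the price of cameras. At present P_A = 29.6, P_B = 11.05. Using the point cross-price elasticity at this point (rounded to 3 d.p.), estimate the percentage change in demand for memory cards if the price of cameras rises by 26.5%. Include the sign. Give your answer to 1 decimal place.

At P_A = 29.6, P_B = 11.05: Q_A = 1029.06.
∂Q_A/∂P_B = -0.5P_A = -14.8000.
ε = (∂Q_A/∂P_B)(P_B/Q_A) = -14.8000 × 11.05/1029.06 ≈ -0.159.
%ΔQ_A ≈ ε × %ΔP_B = -0.159 × (26.5%) = -4.2%.

-4.2%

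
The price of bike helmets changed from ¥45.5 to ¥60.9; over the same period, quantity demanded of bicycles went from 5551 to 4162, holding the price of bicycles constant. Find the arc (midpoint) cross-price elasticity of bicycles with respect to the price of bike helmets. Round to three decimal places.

ΔQ_A = 4162 − 5551 = -1389; ΔP_B = 60.9 − 45.5 = 15.4.
Midpoints: Q̄_A = 4856.5, P̄_B = 53.20.
ε = (ΔQ_A/Q̄_A)/(ΔP_B/P̄_B) = (-1389/4856.5)/(15.4/53.20) ≈ -0.988.
ε < 0: bicycles and bike helmets are complements.

-0.988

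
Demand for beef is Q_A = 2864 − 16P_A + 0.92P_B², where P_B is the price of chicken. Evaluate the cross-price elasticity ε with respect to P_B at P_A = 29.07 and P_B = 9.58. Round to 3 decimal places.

0.068

At P_A = 29.07 and P_B = 9.58: Q_A = 2483.314.
∂Q_A/∂P_B = 1.84P_B = 1.84(9.58) = 17.6272.
ε = (∂Q_A/∂P_B)(P_B/Q_A) = 17.6272 × (9.58/2483.314) ≈ 0.068.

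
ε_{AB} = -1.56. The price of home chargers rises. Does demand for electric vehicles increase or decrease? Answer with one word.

decrease

ε < 0 and the price of home chargers rises, so the quantity of electric vehicles moves in the opposite direction: it decreases.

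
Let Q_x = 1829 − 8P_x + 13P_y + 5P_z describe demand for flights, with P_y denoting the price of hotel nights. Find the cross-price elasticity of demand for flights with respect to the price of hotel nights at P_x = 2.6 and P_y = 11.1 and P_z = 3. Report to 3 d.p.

0.073

At P_x = 2.6 and P_y = 11.1 and P_z = 3: Q_x = 1967.5.
∂Q_x/∂P_y = 13.
ε = (∂Q_x/∂P_y)(P_y/Q_x) = 13 × (11.1/1967.5) ≈ 0.073.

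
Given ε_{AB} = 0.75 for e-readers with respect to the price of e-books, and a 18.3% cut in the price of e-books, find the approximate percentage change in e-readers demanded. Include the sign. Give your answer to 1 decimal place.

-13.7%

%ΔQ ≈ ε × %ΔP of e-books = 0.75 × (-18.3%) = -13.7%.
Demand for e-readers falls by about 13.7%.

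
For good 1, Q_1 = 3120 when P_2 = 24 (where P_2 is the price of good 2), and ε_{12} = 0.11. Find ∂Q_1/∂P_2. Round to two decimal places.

14.30

ε = (∂Q_1/∂P_2)·(P_2/Q_1) ⇒ ∂Q_1/∂P_2 = ε·Q_1/P_2 = 0.11 × 3120/24 ≈ 14.30.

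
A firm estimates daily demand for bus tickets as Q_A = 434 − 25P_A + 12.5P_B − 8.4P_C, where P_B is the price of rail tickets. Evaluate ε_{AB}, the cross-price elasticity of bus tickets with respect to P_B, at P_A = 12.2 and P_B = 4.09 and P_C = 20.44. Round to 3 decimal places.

At P_A = 12.2 and P_B = 4.09 and P_C = 20.44: Q_A = 8.429.
∂Q_A/∂P_B = 12.5.
ε = (∂Q_A/∂P_B)(P_B/Q_A) = 12.5 × (4.09/8.429) ≈ 6.065.

6.065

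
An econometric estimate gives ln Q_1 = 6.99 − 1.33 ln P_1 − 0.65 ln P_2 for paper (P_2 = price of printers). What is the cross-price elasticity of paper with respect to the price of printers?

In a log-linear (constant-elasticity) demand function, the coefficient on ln P_2 is the cross-price elasticity.
ε = -0.65. Negative, so paper and printers are complements.

-0.65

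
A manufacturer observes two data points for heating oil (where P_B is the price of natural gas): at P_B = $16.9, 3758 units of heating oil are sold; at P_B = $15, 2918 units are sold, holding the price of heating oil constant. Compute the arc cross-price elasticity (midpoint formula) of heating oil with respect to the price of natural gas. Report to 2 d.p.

ΔQ_A = 2918 − 3758 = -840; ΔP_B = 15 − 16.9 = -1.9.
Midpoints: Q̄_A = 3338.0, P̄_B = 15.95.
ε = (ΔQ_A/Q̄_A)/(ΔP_B/P̄_B) = (-840/3338.0)/(-1.9/15.95) ≈ 2.11.
ε > 0: heating oil and natural gas are substitutes.

2.11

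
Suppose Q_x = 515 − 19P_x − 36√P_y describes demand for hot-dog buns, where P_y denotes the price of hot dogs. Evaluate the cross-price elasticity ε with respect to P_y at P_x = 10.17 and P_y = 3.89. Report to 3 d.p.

At P_x = 10.17 and P_y = 3.89: Q_x = 250.767.
∂Q_x/∂P_y = -36/(2√P_y) = -36/(2√3.89) = -9.1264.
ε = (∂Q_x/∂P_y)(P_y/Q_x) = -9.1264 × (3.89/250.767) ≈ -0.142.

-0.142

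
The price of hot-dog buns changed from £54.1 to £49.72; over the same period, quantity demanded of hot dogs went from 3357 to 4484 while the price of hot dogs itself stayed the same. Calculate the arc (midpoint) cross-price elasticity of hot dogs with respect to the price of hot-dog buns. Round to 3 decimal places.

ΔQ_A = 4484 − 3357 = 1127; ΔP_B = 49.72 − 54.1 = -4.38.
Midpoints: Q̄_A = 3920.5, P̄_B = 51.91.
ε = (ΔQ_A/Q̄_A)/(ΔP_B/P̄_B) = (1127/3920.5)/(-4.38/51.91) ≈ -3.407.

-3.407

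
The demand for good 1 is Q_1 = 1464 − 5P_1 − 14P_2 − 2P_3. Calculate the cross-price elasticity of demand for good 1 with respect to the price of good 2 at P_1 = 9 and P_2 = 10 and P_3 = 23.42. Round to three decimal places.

-0.114

At P_1 = 9 and P_2 = 10 and P_3 = 23.42: Q_1 = 1232.16.
∂Q_1/∂P_2 = -14.
ε = (∂Q_1/∂P_2)(P_2/Q_1) = -14 × (10/1232.16) ≈ -0.114.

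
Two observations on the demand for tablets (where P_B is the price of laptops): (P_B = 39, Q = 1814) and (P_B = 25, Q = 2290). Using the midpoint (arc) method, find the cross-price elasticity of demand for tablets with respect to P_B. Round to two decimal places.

-0.53

ΔQ_A = 2290 − 1814 = 476; ΔP_B = 25 − 39 = -14.
Midpoints: Q̄_A = 2052.0, P̄_B = 32.00.
ε = (ΔQ_A/Q̄_A)/(ΔP_B/P̄_B) = (476/2052.0)/(-14/32.00) ≈ -0.53.
ε < 0: tablets and laptops are complements.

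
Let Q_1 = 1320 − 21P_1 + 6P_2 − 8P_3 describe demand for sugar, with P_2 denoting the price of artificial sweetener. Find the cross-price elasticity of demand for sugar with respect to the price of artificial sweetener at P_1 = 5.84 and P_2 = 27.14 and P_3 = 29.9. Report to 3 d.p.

At P_1 = 5.84 and P_2 = 27.14 and P_3 = 29.9: Q_1 = 1121.
∂Q_1/∂P_2 = 6.
ε = (∂Q_1/∂P_2)(P_2/Q_1) = 6 × (27.14/1121) ≈ 0.145.

0.145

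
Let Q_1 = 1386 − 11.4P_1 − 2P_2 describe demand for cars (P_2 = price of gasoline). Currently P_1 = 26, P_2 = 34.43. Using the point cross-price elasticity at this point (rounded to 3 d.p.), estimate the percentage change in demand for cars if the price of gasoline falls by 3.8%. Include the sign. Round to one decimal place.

At P_1 = 26, P_2 = 34.43: Q_1 = 1020.74.
∂Q_1/∂P_2 = -2.
ε = (∂Q_1/∂P_2)(P_2/Q_1) = -2.0000 × 34.43/1020.74 ≈ -0.067.
%ΔQ_1 ≈ ε × %ΔP_2 = -0.067 × (-3.8%) = 0.3%.

0.3%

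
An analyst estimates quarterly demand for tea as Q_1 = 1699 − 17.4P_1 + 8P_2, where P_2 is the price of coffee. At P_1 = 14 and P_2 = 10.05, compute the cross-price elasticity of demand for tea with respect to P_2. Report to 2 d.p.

At P_1 = 14 and P_2 = 10.05: Q_1 = 1535.8.
∂Q_1/∂P_2 = 8.
ε = (∂Q_1/∂P_2)(P_2/Q_1) = 8 × (10.05/1535.8) ≈ 0.05.
Since ε > 0, tea and coffee are substitutes.

0.05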